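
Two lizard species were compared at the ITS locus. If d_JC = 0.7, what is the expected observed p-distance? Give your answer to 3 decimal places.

p = (3/4)(1 − e^(−4d/3)) = 0.75 × (1 − e^(-0.933333)) = 0.75 × (1 − 0.393241) = 0.455069.

0.455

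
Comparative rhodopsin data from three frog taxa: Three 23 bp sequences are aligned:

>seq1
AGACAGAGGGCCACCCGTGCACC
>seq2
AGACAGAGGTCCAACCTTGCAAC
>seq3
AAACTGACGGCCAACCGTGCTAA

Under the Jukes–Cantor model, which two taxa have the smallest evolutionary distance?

seq1 and seq2

seq1–seq2: 4/23 differ, p = 0.174, d = 0.198.
seq1–seq3: 7/23 differ, p = 0.304, d = 0.390.
seq2–seq3: 7/23 differ, p = 0.304, d = 0.390.
The smallest distance is between seq1 and seq2.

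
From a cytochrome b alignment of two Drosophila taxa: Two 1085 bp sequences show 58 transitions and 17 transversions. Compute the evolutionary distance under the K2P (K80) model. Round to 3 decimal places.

P = 58/1085 ≈ 0.053456 and Q = 17/1085 ≈ 0.015668.
Under the Kimura two-parameter model, d = −½ ln(1 − 2P − Q) − ¼ ln(1 − 2Q).
1 − 2P − Q = 0.87742, giving −½ ln(0.87742) = 0.065385.
1 − 2Q = 0.968664, giving −¼ ln(0.968664) = 0.007959.
d = 0.065385 + 0.007959 = 0.073344.

0.073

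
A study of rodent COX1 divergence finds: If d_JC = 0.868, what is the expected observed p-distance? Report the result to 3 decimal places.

p = (3/4)(1 − e^(−4d/3)) = 0.75 × (1 − e^(-1.157333)) = 0.75 × (1 − 0.314323) = 0.514258.

0.514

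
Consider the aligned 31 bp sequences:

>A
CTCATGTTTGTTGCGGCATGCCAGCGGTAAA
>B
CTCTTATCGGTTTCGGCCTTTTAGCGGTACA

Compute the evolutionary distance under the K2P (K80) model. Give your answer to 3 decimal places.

0.423

Of 31 sites, 4 differences are transitions and 6 are transversions, so P = 4/31 ≈ 0.129032 and Q = 6/31 ≈ 0.193548.
Under the Kimura two-parameter model, d = −½ ln(1 − 2P − Q) − ¼ ln(1 − 2Q).
1 − 2P − Q = 0.548388, giving −½ ln(0.548388) = 0.300386.
1 − 2Q = 0.612904, giving −¼ ln(0.612904) = 0.122387.
d = 0.300386 + 0.122387 = 0.422773.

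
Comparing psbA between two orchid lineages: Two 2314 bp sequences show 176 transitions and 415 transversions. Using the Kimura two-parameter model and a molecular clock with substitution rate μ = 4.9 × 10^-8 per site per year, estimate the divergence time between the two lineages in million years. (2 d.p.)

P = 176/2314 ≈ 0.076059 and Q = 415/2314 ≈ 0.179343.
Under the Kimura two-parameter model, d = −½ ln(1 − 2P − Q) − ¼ ln(1 − 2Q).
1 − 2P − Q = 0.668539, giving −½ ln(0.668539) = 0.201330.
1 − 2Q = 0.641314, giving −¼ ln(0.641314) = 0.111059.
d = 0.201330 + 0.111059 = 0.312389.
Under a molecular clock d = 2μt, so t = d/(2μ) = 0.312389 / (2 × 4.9 × 10^-8) = 3.19 million years.

3.19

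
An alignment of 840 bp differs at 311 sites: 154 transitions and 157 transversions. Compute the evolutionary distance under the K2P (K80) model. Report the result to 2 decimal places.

P = 154/840 ≈ 0.183333 and Q = 157/840 ≈ 0.186905.
Under the Kimura two-parameter model, d = −½ ln(1 − 2P − Q) − ¼ ln(1 − 2Q).
1 − 2P − Q = 0.446429, giving −½ ln(0.446429) = 0.403237.
1 − 2Q = 0.62619, giving −¼ ln(0.62619) = 0.117025.
d = 0.403237 + 0.117025 = 0.520262.

0.52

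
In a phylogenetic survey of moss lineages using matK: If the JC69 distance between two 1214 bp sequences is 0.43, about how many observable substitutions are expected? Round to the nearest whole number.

Invert JC69: p = (3/4)(1 − e^(−4d/3)) = 0.75 × (1 − e^(-0.573333)) = 0.75 × (1 − 0.563644) = 0.327267.
Expected differing sites = pL ≈ 0.327267 × 1214 = 397.302138 ≈ 397.

397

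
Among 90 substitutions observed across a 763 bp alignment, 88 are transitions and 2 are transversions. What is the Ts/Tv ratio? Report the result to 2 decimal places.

44.00

R = 88/2 = 44.00.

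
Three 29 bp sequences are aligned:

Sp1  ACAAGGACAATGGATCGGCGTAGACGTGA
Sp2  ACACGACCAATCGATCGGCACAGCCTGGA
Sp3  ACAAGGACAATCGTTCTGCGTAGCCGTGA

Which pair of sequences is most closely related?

Sp1 and Sp3

Sp1–Sp2: 9/29 differ, p = 0.310, d = 0.401.
Sp1–Sp3: 4/29 differ, p = 0.138, d = 0.152.
Sp2–Sp3: 9/29 differ, p = 0.310, d = 0.401.
The smallest distance is between Sp1 and Sp3.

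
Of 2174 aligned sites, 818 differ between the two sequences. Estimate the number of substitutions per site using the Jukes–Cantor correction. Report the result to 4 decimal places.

0.5224

p = 818/2174 ≈ 0.376265.
d = −(3/4) ln(1 − 4p/3) = −0.75 ln(1 − 0.501687) = −0.75 ln(0.498313)
  = −0.75 × (-0.696527) = 0.522395 substitutions/site.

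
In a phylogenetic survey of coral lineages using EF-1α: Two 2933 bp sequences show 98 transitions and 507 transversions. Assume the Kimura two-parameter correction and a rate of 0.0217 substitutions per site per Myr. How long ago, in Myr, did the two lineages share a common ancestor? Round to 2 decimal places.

5.60

P = 98/2933 ≈ 0.033413 and Q = 507/2933 ≈ 0.172861.
Under the Kimura two-parameter model, d = −½ ln(1 − 2P − Q) − ¼ ln(1 − 2Q).
1 − 2P − Q = 0.760313, giving −½ ln(0.760313) = 0.137013.
1 − 2Q = 0.654278, giving −¼ ln(0.654278) = 0.106056.
d = 0.137013 + 0.106056 = 0.243069.
Under a molecular clock d = 2μt, so t = d/(2μ) = 0.243069 / (2 × 0.0217) = 5.60 Myr.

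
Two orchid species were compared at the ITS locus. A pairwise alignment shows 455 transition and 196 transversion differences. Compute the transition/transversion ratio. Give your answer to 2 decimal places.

R = 455/196 = 2.321428… ≈ 2.32 (to 2 d.p.).

2.32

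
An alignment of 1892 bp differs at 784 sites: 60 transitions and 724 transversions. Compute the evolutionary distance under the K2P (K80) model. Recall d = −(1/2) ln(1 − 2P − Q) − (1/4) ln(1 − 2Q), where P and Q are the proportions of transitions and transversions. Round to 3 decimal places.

P = 60/1892 ≈ 0.031712 and Q = 724/1892 ≈ 0.382664.
Under the Kimura two-parameter model, d = −½ ln(1 − 2P − Q) − ¼ ln(1 − 2Q).
1 − 2P − Q = 0.553912, giving −½ ln(0.553912) = 0.295375.
1 − 2Q = 0.234672, giving −¼ ln(0.234672) = 0.362392.
d = 0.295375 + 0.362392 = 0.657767.

0.658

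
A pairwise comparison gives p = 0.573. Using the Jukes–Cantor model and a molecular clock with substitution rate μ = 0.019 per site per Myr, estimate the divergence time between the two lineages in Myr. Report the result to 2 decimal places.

d = −(3/4) ln(1 − 4p/3) = −0.75 ln(1 − 0.764) = −0.75 ln(0.236)
  = −0.75 × (-1.443923) = 1.082942 substitutions/site.
Under a molecular clock d = 2μt, so t = d/(2μ) = 1.082942 / (2 × 0.019) = 28.50 Myr.

28.50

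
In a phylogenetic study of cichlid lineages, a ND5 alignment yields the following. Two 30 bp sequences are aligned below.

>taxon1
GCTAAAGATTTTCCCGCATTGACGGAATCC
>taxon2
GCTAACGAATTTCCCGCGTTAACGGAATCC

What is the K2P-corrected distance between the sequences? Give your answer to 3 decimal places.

0.147

Of 30 sites, 2 differences are transitions and 2 are transversions, so P = 2/30 ≈ 0.066667 and Q = 2/30 ≈ 0.066667.
Under the Kimura two-parameter model, d = −½ ln(1 − 2P − Q) − ¼ ln(1 − 2Q).
1 − 2P − Q = 0.799999, giving −½ ln(0.799999) = 0.111572.
1 − 2Q = 0.866666, giving −¼ ln(0.866666) = 0.035775.
d = 0.111572 + 0.035775 = 0.147347.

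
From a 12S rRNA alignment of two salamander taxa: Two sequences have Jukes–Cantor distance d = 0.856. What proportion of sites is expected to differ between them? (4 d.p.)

0.5105

p = (3/4)(1 − e^(−4d/3)) = 0.75 × (1 − e^(-1.141333)) = 0.75 × (1 − 0.319393) = 0.510455.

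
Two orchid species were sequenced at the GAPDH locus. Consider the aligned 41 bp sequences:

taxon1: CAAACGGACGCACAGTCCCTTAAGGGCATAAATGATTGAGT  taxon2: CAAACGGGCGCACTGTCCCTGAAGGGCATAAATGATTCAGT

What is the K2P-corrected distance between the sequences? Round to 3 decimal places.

Of 41 sites, 1 differences are transitions and 3 are transversions, so P = 1/41 ≈ 0.02439 and Q = 3/41 ≈ 0.073171.
Under the Kimura two-parameter model, d = −½ ln(1 − 2P − Q) − ¼ ln(1 − 2Q).
1 − 2P − Q = 0.878049, giving −½ ln(0.878049) = 0.065026.
1 − 2Q = 0.853658, giving −¼ ln(0.853658) = 0.039556.
d = 0.065026 + 0.039556 = 0.104582.

0.105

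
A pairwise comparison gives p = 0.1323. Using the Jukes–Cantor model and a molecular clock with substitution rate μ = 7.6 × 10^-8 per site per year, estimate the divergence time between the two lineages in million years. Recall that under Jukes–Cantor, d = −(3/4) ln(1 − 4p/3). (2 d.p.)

d = −(3/4) ln(1 − 4p/3) = −0.75 ln(1 − 0.1764) = −0.75 ln(0.8236)
  = −0.75 × (-0.194070) = 0.145553 substitutions/site.
Under a molecular clock d = 2μt, so t = d/(2μ) = 0.145553 / (2 × 7.6 × 10^-8) = 0.96 million years.

0.96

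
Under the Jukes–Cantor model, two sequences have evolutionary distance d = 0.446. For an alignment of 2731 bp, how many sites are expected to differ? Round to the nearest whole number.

918

Invert JC69: p = (3/4)(1 − e^(−4d/3)) = 0.75 × (1 − e^(-0.594667)) = 0.75 × (1 − 0.551746) = 0.336191.
Expected differing sites = pL ≈ 0.336191 × 2731 = 918.137621 ≈ 918.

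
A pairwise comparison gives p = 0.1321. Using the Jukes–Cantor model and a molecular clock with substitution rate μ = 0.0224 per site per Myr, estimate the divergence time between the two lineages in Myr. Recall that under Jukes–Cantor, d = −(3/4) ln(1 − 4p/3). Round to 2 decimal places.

3.24

d = −(3/4) ln(1 − 4p/3) = −0.75 ln(1 − 0.176133) = −0.75 ln(0.823867)
  = −0.75 × (-0.193746) = 0.145310 substitutions/site.
Under a molecular clock d = 2μt, so t = d/(2μ) = 0.145310 / (2 × 0.0224) = 3.24 Myr.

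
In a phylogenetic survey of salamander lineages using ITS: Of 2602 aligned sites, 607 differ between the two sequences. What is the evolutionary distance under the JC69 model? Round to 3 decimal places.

p = 607/2602 ≈ 0.233282.
d = −(3/4) ln(1 − 4p/3) = −0.75 ln(1 − 0.311043) = −0.75 ln(0.688957)
  = −0.75 × (-0.372576) = 0.279432 substitutions/site.

0.279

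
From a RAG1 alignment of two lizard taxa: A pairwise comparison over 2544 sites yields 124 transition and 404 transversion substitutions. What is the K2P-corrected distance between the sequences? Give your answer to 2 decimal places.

P = 124/2544 ≈ 0.048742 and Q = 404/2544 ≈ 0.158805.
Under the Kimura two-parameter model, d = −½ ln(1 − 2P − Q) − ¼ ln(1 − 2Q).
1 − 2P − Q = 0.743711, giving −½ ln(0.743711) = 0.148051.
1 − 2Q = 0.68239, giving −¼ ln(0.68239) = 0.095538.
d = 0.148051 + 0.095538 = 0.243589.

0.24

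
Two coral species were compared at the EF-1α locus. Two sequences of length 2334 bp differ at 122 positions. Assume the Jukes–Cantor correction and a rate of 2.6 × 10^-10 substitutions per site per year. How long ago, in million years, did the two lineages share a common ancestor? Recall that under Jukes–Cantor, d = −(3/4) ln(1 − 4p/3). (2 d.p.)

104.20

p = 122/2334 ≈ 0.052271.
d = −(3/4) ln(1 − 4p/3) = −0.75 ln(1 − 0.069695) = −0.75 ln(0.930305)
  = −0.75 × (-0.072243) = 0.054182 substitutions/site.
Under a molecular clock d = 2μt, so t = d/(2μ) = 0.054182 / (2 × 2.6 × 10^-10) = 104.20 million years.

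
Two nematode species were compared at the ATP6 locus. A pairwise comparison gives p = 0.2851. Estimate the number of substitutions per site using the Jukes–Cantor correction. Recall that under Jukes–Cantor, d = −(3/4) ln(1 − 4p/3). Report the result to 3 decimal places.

0.359

d = −(3/4) ln(1 − 4p/3) = −0.75 ln(1 − 0.380133) = −0.75 ln(0.619867)
  = −0.75 × (-0.478250) = 0.358688 substitutions/site.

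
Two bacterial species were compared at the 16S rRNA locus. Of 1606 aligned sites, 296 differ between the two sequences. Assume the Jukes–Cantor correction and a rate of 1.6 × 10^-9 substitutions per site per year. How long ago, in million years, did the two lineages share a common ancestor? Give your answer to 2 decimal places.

p = 296/1606 ≈ 0.184309.
d = −(3/4) ln(1 − 4p/3) = −0.75 ln(1 − 0.245745) = −0.75 ln(0.754255)
  = −0.75 × (-0.282025) = 0.211519 substitutions/site.
Under a molecular clock d = 2μt, so t = d/(2μ) = 0.211519 / (2 × 1.6 × 10^-9) = 66.10 million years.

66.10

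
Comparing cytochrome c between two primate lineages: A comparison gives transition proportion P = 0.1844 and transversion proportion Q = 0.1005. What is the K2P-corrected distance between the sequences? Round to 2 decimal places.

Under the Kimura two-parameter model, d = −½ ln(1 − 2P − Q) − ¼ ln(1 − 2Q).
1 − 2P − Q = 0.5307, giving −½ ln(0.5307) = 0.316779.
1 − 2Q = 0.799, giving −¼ ln(0.799) = 0.056099.
d = 0.316779 + 0.056099 = 0.372878.

0.37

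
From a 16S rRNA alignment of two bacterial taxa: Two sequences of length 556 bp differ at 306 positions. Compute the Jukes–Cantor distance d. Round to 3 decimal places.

p = 306/556 ≈ 0.55036.
d = −(3/4) ln(1 − 4p/3) = −0.75 ln(1 − 0.733813) = −0.75 ln(0.266187)
  = −0.75 × (-1.323556) = 0.992667 substitutions/site.

0.993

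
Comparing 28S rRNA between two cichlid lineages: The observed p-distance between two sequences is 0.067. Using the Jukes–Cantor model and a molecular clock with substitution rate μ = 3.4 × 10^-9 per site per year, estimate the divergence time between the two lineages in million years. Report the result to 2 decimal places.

10.32

d = −(3/4) ln(1 − 4p/3) = −0.75 ln(1 − 0.089333) = −0.75 ln(0.910667)
  = −0.75 × (-0.093578) = 0.070184 substitutions/site.
Under a molecular clock d = 2μt, so t = d/(2μ) = 0.070184 / (2 × 3.4 × 10^-9) = 10.32 million years.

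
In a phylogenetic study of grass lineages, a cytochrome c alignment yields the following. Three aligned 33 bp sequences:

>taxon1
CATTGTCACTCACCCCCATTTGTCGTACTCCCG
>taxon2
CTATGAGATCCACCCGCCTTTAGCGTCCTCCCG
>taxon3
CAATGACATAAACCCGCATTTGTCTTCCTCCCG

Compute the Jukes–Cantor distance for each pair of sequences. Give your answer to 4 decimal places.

d(taxon1,taxon2) = 0.4408, d(taxon1,taxon3) = 0.2928, d(taxon2,taxon3) = 0.2928

taxon1–taxon2: 11/33 sites differ → p ≈ 0.333333, d = −0.75 ln(1 − 0.444444) = 0.440839 ≈ 0.4408.
taxon1–taxon3: 8/33 sites differ → p ≈ 0.242424, d = −0.75 ln(1 − 0.323232) = 0.292820 ≈ 0.2928.
taxon2–taxon3: 8/33 sites differ → p ≈ 0.242424, d = −0.75 ln(1 − 0.323232) = 0.292820 ≈ 0.2928.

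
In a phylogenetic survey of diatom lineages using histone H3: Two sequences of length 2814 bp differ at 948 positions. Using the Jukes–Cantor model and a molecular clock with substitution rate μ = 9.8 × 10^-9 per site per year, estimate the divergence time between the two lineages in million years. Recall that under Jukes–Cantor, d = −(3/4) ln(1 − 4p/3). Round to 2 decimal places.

p = 948/2814 ≈ 0.336887.
d = −(3/4) ln(1 − 4p/3) = −0.75 ln(1 − 0.449183) = −0.75 ln(0.550817)
  = −0.75 × (-0.596353) = 0.447265 substitutions/site.
Under a molecular clock d = 2μt, so t = d/(2μ) = 0.447265 / (2 × 9.8 × 10^-9) = 22.82 million years.

22.82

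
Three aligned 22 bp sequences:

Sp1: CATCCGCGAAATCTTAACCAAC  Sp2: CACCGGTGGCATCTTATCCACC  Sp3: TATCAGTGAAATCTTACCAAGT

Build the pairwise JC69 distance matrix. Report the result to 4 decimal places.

Sp1–Sp2: 7/22 sites differ → p ≈ 0.318182, d = −0.75 ln(1 − 0.424243) = 0.414052 ≈ 0.4141.
Sp1–Sp3: 7/22 sites differ → p ≈ 0.318182, d = −0.75 ln(1 − 0.424243) = 0.414052 ≈ 0.4141.
Sp2–Sp3: 9/22 sites differ → p ≈ 0.409091, d = −0.75 ln(1 − 0.545455) = 0.591344 ≈ 0.5913.

d(Sp1,Sp2) = 0.4141, d(Sp1,Sp3) = 0.4141, d(Sp2,Sp3) = 0.5913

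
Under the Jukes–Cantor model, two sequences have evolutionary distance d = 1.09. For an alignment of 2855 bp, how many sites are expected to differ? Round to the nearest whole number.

Invert JC69: p = (3/4)(1 − e^(−4d/3)) = 0.75 × (1 − e^(-1.453333)) = 0.75 × (1 − 0.233790) = 0.574658.
Expected differing sites = pL ≈ 0.574658 × 2855 = 1640.64859 ≈ 1641.

1641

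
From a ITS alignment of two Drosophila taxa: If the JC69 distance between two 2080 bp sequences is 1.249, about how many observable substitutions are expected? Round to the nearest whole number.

1265

Invert JC69: p = (3/4)(1 − e^(−4d/3)) = 0.75 × (1 − e^(-1.665333)) = 0.75 × (1 − 0.189128) = 0.608154.
Expected differing sites = pL ≈ 0.608154 × 2080 = 1264.96032 ≈ 1265.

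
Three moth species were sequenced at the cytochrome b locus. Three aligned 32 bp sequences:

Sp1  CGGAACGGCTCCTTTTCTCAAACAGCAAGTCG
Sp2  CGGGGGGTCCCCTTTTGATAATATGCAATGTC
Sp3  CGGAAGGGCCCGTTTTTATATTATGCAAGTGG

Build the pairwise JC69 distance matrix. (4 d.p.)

Sp1–Sp2: 15/32 sites differ → p = 0.46875, d = −0.75 ln(1 − 0.625) = 0.735622 ≈ 0.7356.
Sp1–Sp3: 11/32 sites differ → p = 0.34375, d = −0.75 ln(1 − 0.458333) = 0.459828 ≈ 0.4598.
Sp2–Sp3: 10/32 sites differ → p = 0.3125, d = −0.75 ln(1 − 0.416667) = 0.404248 ≈ 0.4042.

d(Sp1,Sp2) = 0.7356, d(Sp1,Sp3) = 0.4598, d(Sp2,Sp3) = 0.4042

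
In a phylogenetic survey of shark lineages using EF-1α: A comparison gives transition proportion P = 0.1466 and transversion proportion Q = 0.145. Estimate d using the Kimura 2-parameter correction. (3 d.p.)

0.374

Under the Kimura two-parameter model, d = −½ ln(1 − 2P − Q) − ¼ ln(1 − 2Q).
1 − 2P − Q = 0.5618, giving −½ ln(0.5618) = 0.288305.
1 − 2Q = 0.71, giving −¼ ln(0.71) = 0.085623.
d = 0.288305 + 0.085623 = 0.373928.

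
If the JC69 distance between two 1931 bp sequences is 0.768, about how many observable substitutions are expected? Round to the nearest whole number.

928

Invert JC69: p = (3/4)(1 − e^(−4d/3)) = 0.75 × (1 − e^(-1.024)) = 0.75 × (1 − 0.359155) = 0.480634.
Expected differing sites = pL ≈ 0.480634 × 1931 = 928.104254 ≈ 928.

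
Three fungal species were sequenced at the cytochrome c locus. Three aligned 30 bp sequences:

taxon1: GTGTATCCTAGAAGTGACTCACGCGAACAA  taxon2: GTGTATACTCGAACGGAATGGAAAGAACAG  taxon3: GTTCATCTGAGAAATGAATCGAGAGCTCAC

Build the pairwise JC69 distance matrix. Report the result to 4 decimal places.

d(taxon1,taxon2) = 0.5034, d(taxon1,taxon3) = 0.5716, d(taxon2,taxon3) = 0.6467

taxon1–taxon2: 11/30 sites differ → p ≈ 0.366667, d = −0.75 ln(1 − 0.488889) = 0.503376 ≈ 0.5034.
taxon1–taxon3: 12/30 sites differ → p = 0.4, d = −0.75 ln(1 − 0.533333) = 0.571605 ≈ 0.5716.
taxon2–taxon3: 13/30 sites differ → p ≈ 0.433333, d = −0.75 ln(1 − 0.577777) = 0.646666 ≈ 0.6467.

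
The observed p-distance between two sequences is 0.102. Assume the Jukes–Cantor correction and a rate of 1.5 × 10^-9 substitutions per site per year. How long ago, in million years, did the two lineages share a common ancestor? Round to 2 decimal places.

36.55

d = −(3/4) ln(1 − 4p/3) = −0.75 ln(1 − 0.136) = −0.75 ln(0.864)
  = −0.75 × (-0.146183) = 0.109637 substitutions/site.
Under a molecular clock d = 2μt, so t = d/(2μ) = 0.109637 / (2 × 1.5 × 10^-9) = 36.55 million years.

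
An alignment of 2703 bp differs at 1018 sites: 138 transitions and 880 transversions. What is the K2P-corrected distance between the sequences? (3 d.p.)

P = 138/2703 ≈ 0.051054 and Q = 880/2703 ≈ 0.325564.
Under the Kimura two-parameter model, d = −½ ln(1 − 2P − Q) − ¼ ln(1 − 2Q).
1 − 2P − Q = 0.572328, giving −½ ln(0.572328) = 0.279022.
1 − 2Q = 0.348872, giving −¼ ln(0.348872) = 0.263263.
d = 0.279022 + 0.263263 = 0.542285.

0.542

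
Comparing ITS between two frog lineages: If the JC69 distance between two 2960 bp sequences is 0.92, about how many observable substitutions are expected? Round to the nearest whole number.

Invert JC69: p = (3/4)(1 − e^(−4d/3)) = 0.75 × (1 − e^(-1.226667)) = 0.75 × (1 − 0.293268) = 0.530049.
Expected differing sites = pL ≈ 0.530049 × 2960 = 1568.94504 ≈ 1569.

1569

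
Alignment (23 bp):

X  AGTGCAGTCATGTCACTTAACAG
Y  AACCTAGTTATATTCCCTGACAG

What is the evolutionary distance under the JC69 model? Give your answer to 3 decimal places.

The sequences differ at 10 of 23 sites (2, 3, 4, 5, 9, 12, 14, 15, 17, 19), so p = 10/23 ≈ 0.434783.
d = −(3/4) ln(1 − 4p/3) = −0.75 ln(1 − 0.579711) = −0.75 ln(0.420289)
  = −0.75 × (-0.866813) = 0.650110 substitutions/site.

0.650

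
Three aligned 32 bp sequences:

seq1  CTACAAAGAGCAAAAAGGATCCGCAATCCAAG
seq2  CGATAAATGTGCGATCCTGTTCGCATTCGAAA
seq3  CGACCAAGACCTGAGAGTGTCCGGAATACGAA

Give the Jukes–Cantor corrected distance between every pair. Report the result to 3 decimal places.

d(seq1,seq2) = 0.924, d(seq1,seq3) = 0.520, d(seq2,seq3) = 0.824

seq1–seq2: 17/32 sites differ → p = 0.53125, d = −0.75 ln(1 − 0.708333) = 0.924107 ≈ 0.924.
seq1–seq3: 12/32 sites differ → p = 0.375, d = −0.75 ln(1 − 0.5) = 0.519860 ≈ 0.520.
seq2–seq3: 16/32 sites differ → p = 0.5, d = −0.75 ln(1 − 0.666667) = 0.823960 ≈ 0.824.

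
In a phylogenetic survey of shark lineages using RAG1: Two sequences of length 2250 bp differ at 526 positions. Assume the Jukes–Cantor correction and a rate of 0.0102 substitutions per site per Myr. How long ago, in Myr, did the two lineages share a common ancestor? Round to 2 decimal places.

13.73

p = 526/2250 ≈ 0.233778.
d = −(3/4) ln(1 − 4p/3) = −0.75 ln(1 − 0.311704) = −0.75 ln(0.688296)
  = −0.75 × (-0.373536) = 0.280152 substitutions/site.
Under a molecular clock d = 2μt, so t = d/(2μ) = 0.280152 / (2 × 0.0102) = 13.73 Myr.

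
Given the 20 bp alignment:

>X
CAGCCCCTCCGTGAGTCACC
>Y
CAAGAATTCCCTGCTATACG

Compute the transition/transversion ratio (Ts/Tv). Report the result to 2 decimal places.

0.38

Transitions are A↔G and C↔T; transversions are all other mismatches.
Transitions: 3. Transversions: 8.
R = 3/8 = 0.375 ≈ 0.38 (to 2 d.p.).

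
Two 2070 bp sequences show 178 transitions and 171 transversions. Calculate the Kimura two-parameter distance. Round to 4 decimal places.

P = 178/2070 ≈ 0.08599 and Q = 171/2070 ≈ 0.082609.
Under the Kimura two-parameter model, d = −½ ln(1 − 2P − Q) − ¼ ln(1 − 2Q).
1 − 2P − Q = 0.745411, giving −½ ln(0.745411) = 0.146910.
1 − 2Q = 0.834782, giving −¼ ln(0.834782) = 0.045146.
d = 0.146910 + 0.045146 = 0.192056.

0.1921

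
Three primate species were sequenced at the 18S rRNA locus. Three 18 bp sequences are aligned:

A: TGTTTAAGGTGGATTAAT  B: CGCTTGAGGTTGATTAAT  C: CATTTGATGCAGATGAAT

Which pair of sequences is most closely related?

A–B: 4/18 differ, p = 0.222, d = 0.264.
A–C: 7/18 differ, p = 0.389, d = 0.548.
B–C: 6/18 differ, p = 0.333, d = 0.441.
The smallest distance is between A and B.

A and B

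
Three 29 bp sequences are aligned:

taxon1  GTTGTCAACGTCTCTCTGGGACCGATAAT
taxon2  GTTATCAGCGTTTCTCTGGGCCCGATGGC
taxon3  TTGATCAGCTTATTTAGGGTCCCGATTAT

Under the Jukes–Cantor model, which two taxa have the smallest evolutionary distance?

taxon1 and taxon2

taxon1–taxon2: 7/29 differ, p = 0.241, d = 0.291.
taxon1–taxon3: 12/29 differ, p = 0.414, d = 0.602.
taxon2–taxon3: 11/29 differ, p = 0.379, d = 0.529.
The smallest distance is between taxon1 and taxon2.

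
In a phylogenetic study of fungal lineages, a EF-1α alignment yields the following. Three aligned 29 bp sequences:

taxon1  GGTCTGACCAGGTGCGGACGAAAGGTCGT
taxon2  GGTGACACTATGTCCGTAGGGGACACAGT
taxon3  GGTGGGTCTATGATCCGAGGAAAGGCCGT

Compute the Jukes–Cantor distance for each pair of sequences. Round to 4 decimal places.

taxon1–taxon2: 14/29 sites differ → p ≈ 0.482759, d = −0.75 ln(1 − 0.643679) = 0.773942 ≈ 0.7739.
taxon1–taxon3: 10/29 sites differ → p ≈ 0.344828, d = −0.75 ln(1 − 0.459771) = 0.461822 ≈ 0.4618.
taxon2–taxon3: 12/29 sites differ → p ≈ 0.413793, d = −0.75 ln(1 − 0.551724) = 0.601760 ≈ 0.6018.

d(taxon1,taxon2) = 0.7739, d(taxon1,taxon3) = 0.4618, d(taxon2,taxon3) = 0.6018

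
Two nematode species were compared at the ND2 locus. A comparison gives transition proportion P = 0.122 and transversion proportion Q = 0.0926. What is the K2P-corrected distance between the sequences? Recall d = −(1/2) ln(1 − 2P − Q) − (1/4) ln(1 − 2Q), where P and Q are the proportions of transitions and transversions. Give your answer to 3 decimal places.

Under the Kimura two-parameter model, d = −½ ln(1 − 2P − Q) − ¼ ln(1 − 2Q).
1 − 2P − Q = 0.6634, giving −½ ln(0.6634) = 0.205189.
1 − 2Q = 0.8148, giving −¼ ln(0.8148) = 0.051203.
d = 0.205189 + 0.051203 = 0.256392.

0.256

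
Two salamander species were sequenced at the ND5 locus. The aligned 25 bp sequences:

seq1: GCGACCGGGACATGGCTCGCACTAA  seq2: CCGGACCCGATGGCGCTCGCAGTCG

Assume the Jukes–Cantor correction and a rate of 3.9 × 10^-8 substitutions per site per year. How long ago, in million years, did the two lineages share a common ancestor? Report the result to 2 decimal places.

The sequences differ at 12 of 25 sites, so p = 12/25 = 0.48.
d = −(3/4) ln(1 − 4p/3) = −0.75 ln(1 − 0.64) = −0.75 ln(0.36)
  = −0.75 × (-1.021651) = 0.766238 substitutions/site.
Under a molecular clock d = 2μt, so t = d/(2μ) = 0.766238 / (2 × 3.9 × 10^-8) = 9.82 million years.

9.82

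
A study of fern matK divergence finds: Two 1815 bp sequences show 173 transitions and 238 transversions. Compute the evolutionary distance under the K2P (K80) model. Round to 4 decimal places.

0.2702

P = 173/1815 ≈ 0.095317 and Q = 238/1815 ≈ 0.131129.
Under the Kimura two-parameter model, d = −½ ln(1 − 2P − Q) − ¼ ln(1 − 2Q).
1 − 2P − Q = 0.678237, giving −½ ln(0.678237) = 0.194129.
1 − 2Q = 0.737742, giving −¼ ln(0.737742) = 0.076040.
d = 0.194129 + 0.076040 = 0.270169.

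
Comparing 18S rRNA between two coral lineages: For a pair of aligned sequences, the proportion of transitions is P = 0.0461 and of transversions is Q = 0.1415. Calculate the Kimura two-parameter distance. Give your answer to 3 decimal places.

0.216

Under the Kimura two-parameter model, d = −½ ln(1 − 2P − Q) − ¼ ln(1 − 2Q).
1 − 2P − Q = 0.7663, giving −½ ln(0.7663) = 0.133091.
1 − 2Q = 0.717, giving −¼ ln(0.717) = 0.083170.
d = 0.133091 + 0.083170 = 0.216261.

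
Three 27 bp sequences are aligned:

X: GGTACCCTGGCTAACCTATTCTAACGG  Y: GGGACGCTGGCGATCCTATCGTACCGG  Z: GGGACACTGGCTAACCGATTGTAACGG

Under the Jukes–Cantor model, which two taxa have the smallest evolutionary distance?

X and Z

X–Y: 7/27 differ, p = 0.259, d = 0.318.
X–Z: 4/27 differ, p = 0.148, d = 0.165.
Y–Z: 6/27 differ, p = 0.222, d = 0.264.
The smallest distance is between X and Z.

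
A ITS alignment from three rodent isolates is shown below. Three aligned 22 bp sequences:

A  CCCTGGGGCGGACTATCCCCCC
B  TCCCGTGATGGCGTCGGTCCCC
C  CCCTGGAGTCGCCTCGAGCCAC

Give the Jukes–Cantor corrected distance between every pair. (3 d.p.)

d(A,B) = 0.824, d(A,C) = 0.591, d(B,C) = 0.699

A–B: 11/22 sites differ → p = 0.5, d = −0.75 ln(1 − 0.666667) = 0.823960 ≈ 0.824.
A–C: 9/22 sites differ → p ≈ 0.409091, d = −0.75 ln(1 − 0.545455) = 0.591344 ≈ 0.591.
B–C: 10/22 sites differ → p ≈ 0.454545, d = −0.75 ln(1 − 0.60606) = 0.698667 ≈ 0.699.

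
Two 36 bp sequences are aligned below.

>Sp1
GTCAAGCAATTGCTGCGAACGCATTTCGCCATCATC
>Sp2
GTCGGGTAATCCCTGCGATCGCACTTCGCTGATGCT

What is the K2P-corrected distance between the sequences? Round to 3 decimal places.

0.638

Of 36 sites, 11 differences are transitions and 3 are transversions, so P = 11/36 ≈ 0.305556 and Q = 3/36 ≈ 0.083333.
Under the Kimura two-parameter model, d = −½ ln(1 − 2P − Q) − ¼ ln(1 − 2Q).
1 − 2P − Q = 0.305555, giving −½ ln(0.305555) = 0.592813.
1 − 2Q = 0.833334, giving −¼ ln(0.833334) = 0.045580.
d = 0.592813 + 0.045580 = 0.638393.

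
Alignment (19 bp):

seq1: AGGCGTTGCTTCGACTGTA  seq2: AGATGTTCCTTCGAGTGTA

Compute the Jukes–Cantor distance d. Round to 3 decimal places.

0.247

The sequences differ at 4 of 19 sites (3, 4, 8, 15), so p = 4/19 ≈ 0.210526.
d = −(3/4) ln(1 − 4p/3) = −0.75 ln(1 − 0.280701) = −0.75 ln(0.719299)
  = −0.75 × (-0.329478) = 0.247109 substitutions/site.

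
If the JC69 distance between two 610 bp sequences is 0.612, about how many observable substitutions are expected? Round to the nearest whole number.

Invert JC69: p = (3/4)(1 − e^(−4d/3)) = 0.75 × (1 − e^(-0.816)) = 0.75 × (1 − 0.442197) = 0.418352.
Expected differing sites = pL ≈ 0.418352 × 610 = 255.19472 ≈ 255.

255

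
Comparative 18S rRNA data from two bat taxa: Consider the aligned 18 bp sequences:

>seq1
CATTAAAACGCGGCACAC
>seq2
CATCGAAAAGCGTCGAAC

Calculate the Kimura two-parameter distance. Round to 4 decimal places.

0.4479

Of 18 sites, 3 differences are transitions and 3 are transversions, so P = 3/18 ≈ 0.166667 and Q = 3/18 ≈ 0.166667.
Under the Kimura two-parameter model, d = −½ ln(1 − 2P − Q) − ¼ ln(1 − 2Q).
1 − 2P − Q = 0.499999, giving −½ ln(0.499999) = 0.346575.
1 − 2Q = 0.666666, giving −¼ ln(0.666666) = 0.101367.
d = 0.346575 + 0.101367 = 0.447942.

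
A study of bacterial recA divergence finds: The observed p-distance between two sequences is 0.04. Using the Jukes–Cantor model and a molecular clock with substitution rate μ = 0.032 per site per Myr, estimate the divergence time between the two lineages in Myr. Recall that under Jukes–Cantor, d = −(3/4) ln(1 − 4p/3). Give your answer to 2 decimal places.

d = −(3/4) ln(1 − 4p/3) = −0.75 ln(1 − 0.053333) = −0.75 ln(0.946667)
  = −0.75 × (-0.054808) = 0.041106 substitutions/site.
Under a molecular clock d = 2μt, so t = d/(2μ) = 0.041106 / (2 × 0.032) = 0.64 Myr.

0.64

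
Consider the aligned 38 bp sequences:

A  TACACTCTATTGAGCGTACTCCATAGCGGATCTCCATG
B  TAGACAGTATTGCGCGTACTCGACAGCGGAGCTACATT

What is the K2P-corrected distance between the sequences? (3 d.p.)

Of 38 sites, 1 differences are transitions and 8 are transversions, so P = 1/38 ≈ 0.026316 and Q = 8/38 ≈ 0.210526.
Under the Kimura two-parameter model, d = −½ ln(1 − 2P − Q) − ¼ ln(1 − 2Q).
1 − 2P − Q = 0.736842, giving −½ ln(0.736842) = 0.152691.
1 − 2Q = 0.578948, giving −¼ ln(0.578948) = 0.136636.
d = 0.152691 + 0.136636 = 0.289327.

0.289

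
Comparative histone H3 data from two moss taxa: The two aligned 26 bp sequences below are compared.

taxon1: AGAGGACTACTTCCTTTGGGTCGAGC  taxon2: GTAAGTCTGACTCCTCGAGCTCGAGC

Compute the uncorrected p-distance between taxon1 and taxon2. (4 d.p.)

The sequences differ at 11 of 26 positions.
p = 11/26 = 0.423076… ≈ 0.4231 (to 4 d.p.).

0.4231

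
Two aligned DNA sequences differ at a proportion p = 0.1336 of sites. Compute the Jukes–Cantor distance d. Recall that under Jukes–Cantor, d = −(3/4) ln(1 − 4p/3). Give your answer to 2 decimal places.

d = −(3/4) ln(1 − 4p/3) = −0.75 ln(1 − 0.178133) = −0.75 ln(0.821867)
  = −0.75 × (-0.196177) = 0.147133 substitutions/site.

0.15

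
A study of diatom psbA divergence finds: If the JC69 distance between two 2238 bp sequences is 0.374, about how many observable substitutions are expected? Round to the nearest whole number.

659

Invert JC69: p = (3/4)(1 − e^(−4d/3)) = 0.75 × (1 − e^(-0.498667)) = 0.75 × (1 − 0.607340) = 0.294495.
Expected differing sites = pL ≈ 0.294495 × 2238 = 659.07981 ≈ 659.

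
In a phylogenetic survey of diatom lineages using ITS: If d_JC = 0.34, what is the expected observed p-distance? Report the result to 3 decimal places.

0.273

p = (3/4)(1 − e^(−4d/3)) = 0.75 × (1 − e^(-0.453333)) = 0.75 × (1 − 0.635506) = 0.273371.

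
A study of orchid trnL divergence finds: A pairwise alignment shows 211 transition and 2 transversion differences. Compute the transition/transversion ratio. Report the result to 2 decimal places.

R = 211/2 = 105.50.

105.50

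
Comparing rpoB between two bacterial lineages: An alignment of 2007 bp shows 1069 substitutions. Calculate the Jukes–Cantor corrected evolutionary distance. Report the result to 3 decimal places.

p = 1069/2007 ≈ 0.532636.
d = −(3/4) ln(1 − 4p/3) = −0.75 ln(1 − 0.710181) = −0.75 ln(0.289819)
  = −0.75 × (-1.238499) = 0.928874 substitutions/site.

0.929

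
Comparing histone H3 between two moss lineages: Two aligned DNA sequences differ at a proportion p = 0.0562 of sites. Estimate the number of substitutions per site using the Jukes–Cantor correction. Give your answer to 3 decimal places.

d = −(3/4) ln(1 − 4p/3) = −0.75 ln(1 − 0.074933) = −0.75 ln(0.925067)
  = −0.75 × (-0.077889) = 0.058417 substitutions/site.

0.058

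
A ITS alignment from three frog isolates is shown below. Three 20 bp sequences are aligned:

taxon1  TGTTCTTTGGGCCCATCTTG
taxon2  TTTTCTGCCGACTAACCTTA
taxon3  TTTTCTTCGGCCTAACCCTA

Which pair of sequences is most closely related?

taxon2 and taxon3

taxon1–taxon2: 9/20 differ, p = 0.450, d = 0.687.
taxon1–taxon3: 8/20 differ, p = 0.400, d = 0.572.
taxon2–taxon3: 4/20 differ, p = 0.200, d = 0.233.
The smallest distance is between taxon2 and taxon3.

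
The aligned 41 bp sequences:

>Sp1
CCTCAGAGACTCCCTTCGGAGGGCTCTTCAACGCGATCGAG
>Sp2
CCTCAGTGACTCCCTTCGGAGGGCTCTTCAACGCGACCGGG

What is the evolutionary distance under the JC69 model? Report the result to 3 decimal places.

The sequences differ at 3 of 41 sites (7, 37, 40), so p = 3/41 ≈ 0.073171.
d = −(3/4) ln(1 − 4p/3) = −0.75 ln(1 − 0.097561) = −0.75 ln(0.902439)
  = −0.75 × (-0.102654) = 0.076991 substitutions/site.

0.077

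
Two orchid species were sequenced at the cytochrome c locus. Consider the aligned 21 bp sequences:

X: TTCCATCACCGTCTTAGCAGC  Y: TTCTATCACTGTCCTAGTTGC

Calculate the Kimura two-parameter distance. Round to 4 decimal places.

0.3048

Of 21 sites, 4 differences are transitions and 1 are transversions, so P = 4/21 ≈ 0.190476 and Q = 1/21 ≈ 0.047619.
Under the Kimura two-parameter model, d = −½ ln(1 − 2P − Q) − ¼ ln(1 − 2Q).
1 − 2P − Q = 0.571429, giving −½ ln(0.571429) = 0.279808.
1 − 2Q = 0.904762, giving −¼ ln(0.904762) = 0.025021.
d = 0.279808 + 0.025021 = 0.304829.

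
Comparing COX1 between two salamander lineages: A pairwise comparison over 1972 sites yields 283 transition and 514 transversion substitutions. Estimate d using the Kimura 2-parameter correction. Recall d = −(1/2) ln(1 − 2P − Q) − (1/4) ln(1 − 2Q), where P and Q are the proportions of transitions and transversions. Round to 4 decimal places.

P = 283/1972 ≈ 0.143509 and Q = 514/1972 ≈ 0.260649.
Under the Kimura two-parameter model, d = −½ ln(1 − 2P − Q) − ¼ ln(1 − 2Q).
1 − 2P − Q = 0.452333, giving −½ ln(0.452333) = 0.396668.
1 − 2Q = 0.478702, giving −¼ ln(0.478702) = 0.184169.
d = 0.396668 + 0.184169 = 0.580837.

0.5808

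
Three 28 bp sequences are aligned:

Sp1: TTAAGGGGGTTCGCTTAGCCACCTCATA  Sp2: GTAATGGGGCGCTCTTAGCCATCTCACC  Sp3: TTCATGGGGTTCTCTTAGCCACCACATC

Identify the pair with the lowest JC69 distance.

Sp1–Sp2: 8/28 differ, p = 0.286, d = 0.360.
Sp1–Sp3: 5/28 differ, p = 0.179, d = 0.204.
Sp2–Sp3: 7/28 differ, p = 0.250, d = 0.304.
The smallest distance is between Sp1 and Sp3.

Sp1 and Sp3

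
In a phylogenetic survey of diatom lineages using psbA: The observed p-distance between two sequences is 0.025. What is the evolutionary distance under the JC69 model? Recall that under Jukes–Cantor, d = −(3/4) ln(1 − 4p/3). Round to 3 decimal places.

d = −(3/4) ln(1 − 4p/3) = −0.75 ln(1 − 0.033333) = −0.75 ln(0.966667)
  = −0.75 × (-0.033901) = 0.025426 substitutions/site.

0.025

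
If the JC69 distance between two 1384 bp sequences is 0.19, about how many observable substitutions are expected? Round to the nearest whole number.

Invert JC69: p = (3/4)(1 − e^(−4d/3)) = 0.75 × (1 − e^(-0.253333)) = 0.75 × (1 − 0.776209) = 0.167843.
Expected differing sites = pL ≈ 0.167843 × 1384 = 232.294712 ≈ 232.

232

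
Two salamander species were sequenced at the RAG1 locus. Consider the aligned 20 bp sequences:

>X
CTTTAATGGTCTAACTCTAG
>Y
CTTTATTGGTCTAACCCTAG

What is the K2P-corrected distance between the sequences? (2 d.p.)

Of 20 sites, 1 differences are transitions and 1 are transversions, so P = 1/20 = 0.05 and Q = 1/20 = 0.05.
Under the Kimura two-parameter model, d = −½ ln(1 − 2P − Q) − ¼ ln(1 − 2Q).
1 − 2P − Q = 0.85, giving −½ ln(0.85) = 0.081259.
1 − 2Q = 0.9, giving −¼ ln(0.9) = 0.026340.
d = 0.081259 + 0.026340 = 0.107599.

0.11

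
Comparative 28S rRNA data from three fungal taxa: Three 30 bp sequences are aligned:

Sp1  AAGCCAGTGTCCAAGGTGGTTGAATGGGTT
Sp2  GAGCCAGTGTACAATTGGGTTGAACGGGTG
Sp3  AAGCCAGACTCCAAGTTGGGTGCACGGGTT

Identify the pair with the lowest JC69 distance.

Sp1 and Sp3

Sp1–Sp2: 7/30 differ, p = 0.233, d = 0.280.
Sp1–Sp3: 6/30 differ, p = 0.200, d = 0.233.
Sp2–Sp3: 9/30 differ, p = 0.300, d = 0.383.
The smallest distance is between Sp1 and Sp3.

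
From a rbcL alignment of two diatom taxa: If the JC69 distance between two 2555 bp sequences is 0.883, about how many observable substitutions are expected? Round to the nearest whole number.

Invert JC69: p = (3/4)(1 − e^(−4d/3)) = 0.75 × (1 − e^(-1.177333)) = 0.75 × (1 − 0.308099) = 0.518926.
Expected differing sites = pL ≈ 0.518926 × 2555 = 1325.85593 ≈ 1326.

1326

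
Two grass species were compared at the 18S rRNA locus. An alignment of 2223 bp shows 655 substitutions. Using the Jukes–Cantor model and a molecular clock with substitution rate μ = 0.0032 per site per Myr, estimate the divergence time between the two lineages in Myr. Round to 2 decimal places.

58.48

p = 655/2223 ≈ 0.294647.
d = −(3/4) ln(1 − 4p/3) = −0.75 ln(1 − 0.392863) = −0.75 ln(0.607137)
  = −0.75 × (-0.499001) = 0.374251 substitutions/site.
Under a molecular clock d = 2μt, so t = d/(2μ) = 0.374251 / (2 × 0.0032) = 58.48 Myr.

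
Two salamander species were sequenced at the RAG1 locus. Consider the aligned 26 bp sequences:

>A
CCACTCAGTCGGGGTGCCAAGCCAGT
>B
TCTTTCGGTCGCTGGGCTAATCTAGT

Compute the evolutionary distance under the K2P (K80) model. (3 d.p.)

0.551

Of 26 sites, 5 differences are transitions and 5 are transversions, so P = 5/26 ≈ 0.192308 and Q = 5/26 ≈ 0.192308.
Under the Kimura two-parameter model, d = −½ ln(1 − 2P − Q) − ¼ ln(1 − 2Q).
1 − 2P − Q = 0.423076, giving −½ ln(0.423076) = 0.430102.
1 − 2Q = 0.615384, giving −¼ ln(0.615384) = 0.121377.
d = 0.430102 + 0.121377 = 0.551479.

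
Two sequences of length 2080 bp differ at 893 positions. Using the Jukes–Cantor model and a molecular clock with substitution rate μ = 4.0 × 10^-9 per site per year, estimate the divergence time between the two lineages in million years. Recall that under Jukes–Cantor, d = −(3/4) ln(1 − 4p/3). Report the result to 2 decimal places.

79.65

p = 893/2080 ≈ 0.429327.
d = −(3/4) ln(1 − 4p/3) = −0.75 ln(1 − 0.572436) = −0.75 ln(0.427564)
  = −0.75 × (-0.849651) = 0.637238 substitutions/site.
Under a molecular clock d = 2μt, so t = d/(2μ) = 0.637238 / (2 × 4.0 × 10^-9) = 79.65 million years.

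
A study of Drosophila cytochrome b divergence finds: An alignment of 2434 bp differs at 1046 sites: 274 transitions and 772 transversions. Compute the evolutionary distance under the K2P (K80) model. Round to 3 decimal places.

P = 274/2434 ≈ 0.112572 and Q = 772/2434 ≈ 0.317173.
Under the Kimura two-parameter model, d = −½ ln(1 − 2P − Q) − ¼ ln(1 − 2Q).
1 − 2P − Q = 0.457683, giving −½ ln(0.457683) = 0.390789.
1 − 2Q = 0.365654, giving −¼ ln(0.365654) = 0.251517.
d = 0.390789 + 0.251517 = 0.642306.

0.642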